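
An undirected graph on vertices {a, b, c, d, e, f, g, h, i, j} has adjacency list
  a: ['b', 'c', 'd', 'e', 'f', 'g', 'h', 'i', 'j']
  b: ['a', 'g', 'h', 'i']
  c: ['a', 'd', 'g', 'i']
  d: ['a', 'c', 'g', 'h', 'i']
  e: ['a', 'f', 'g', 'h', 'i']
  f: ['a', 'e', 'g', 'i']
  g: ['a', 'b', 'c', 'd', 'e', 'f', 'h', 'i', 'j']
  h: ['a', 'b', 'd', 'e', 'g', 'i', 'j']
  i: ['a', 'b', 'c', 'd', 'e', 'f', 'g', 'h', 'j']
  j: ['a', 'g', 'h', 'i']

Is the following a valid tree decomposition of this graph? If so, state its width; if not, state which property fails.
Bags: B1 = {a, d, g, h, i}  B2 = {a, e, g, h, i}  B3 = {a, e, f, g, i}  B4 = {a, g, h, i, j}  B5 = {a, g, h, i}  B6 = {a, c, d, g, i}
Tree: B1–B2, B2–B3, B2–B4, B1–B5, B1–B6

No — vertex b appears in no bag.

A tree decomposition must satisfy three properties: every vertex lies in some bag; for every edge, both endpoints lie together in some bag; and for every vertex, the bags containing it form a connected subtree. Here vertex b appears in no bag, so the decomposition is invalid.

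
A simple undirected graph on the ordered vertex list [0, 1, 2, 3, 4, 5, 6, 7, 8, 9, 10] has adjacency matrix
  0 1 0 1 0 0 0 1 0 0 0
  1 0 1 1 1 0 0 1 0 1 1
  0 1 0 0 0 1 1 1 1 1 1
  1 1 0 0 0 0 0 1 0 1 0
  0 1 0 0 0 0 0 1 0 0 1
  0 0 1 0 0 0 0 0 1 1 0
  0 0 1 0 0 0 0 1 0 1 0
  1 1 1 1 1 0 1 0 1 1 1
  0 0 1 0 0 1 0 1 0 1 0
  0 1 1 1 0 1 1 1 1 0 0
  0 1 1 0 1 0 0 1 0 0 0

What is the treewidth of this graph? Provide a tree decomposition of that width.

Treewidth 3.
Bags: B1 = {1, 3, 7, 9}  B2 = {0, 1, 3, 7}  B3 = {1, 2, 7, 9}  B4 = {1, 2, 7, 10}  B5 = {2, 7, 8, 9}  B6 = {2, 5, 8, 9}  B7 = {2, 6, 7, 9}  B8 = {1, 4, 7, 10}
Tree: B1–B2, B1–B3, B3–B4, B3–B5, B5–B6, B3–B7, B4–B8

Each bag holds 4 vertices, so the decomposition has width 3, which upper-bounds the treewidth. For the lower bound, the 4 vertices {2, 5, 8, 9} are pairwise adjacent, and any tree decomposition puts a clique entirely inside one bag — forcing width ≥ 3. Therefore the treewidth is 3.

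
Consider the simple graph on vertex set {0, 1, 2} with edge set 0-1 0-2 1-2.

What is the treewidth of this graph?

2

A width-2 tree decomposition is:
Bags: B1 = {0, 1, 2}
Tree: (single bag)
With just one bag of size 3, the width is 3 − 1 = 2, so tw(G) ≤ 2. For the lower bound, the 3 vertices {0, 1, 2} are pairwise adjacent, and any tree decomposition puts a clique entirely inside one bag — forcing width ≥ 2. Therefore the treewidth is 2.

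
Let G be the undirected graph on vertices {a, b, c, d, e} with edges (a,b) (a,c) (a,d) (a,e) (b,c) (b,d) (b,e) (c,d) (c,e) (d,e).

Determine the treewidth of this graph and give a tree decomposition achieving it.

Treewidth 4.
Bags: B1 = {a, b, c, d, e}
Tree: (single bag)

With just one bag of size 5, the width is 5 − 1 = 4, so tw(G) ≤ 4. For the lower bound, the 5 vertices {a, b, c, d, e} are pairwise adjacent, and any tree decomposition puts a clique entirely inside one bag — forcing width ≥ 4. Therefore the treewidth is 4.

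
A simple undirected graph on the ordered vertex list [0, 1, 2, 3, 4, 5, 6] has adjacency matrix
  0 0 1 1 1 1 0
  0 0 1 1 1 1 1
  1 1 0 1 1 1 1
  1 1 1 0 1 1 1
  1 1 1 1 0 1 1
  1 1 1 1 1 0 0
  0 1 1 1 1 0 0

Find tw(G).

A width-4 tree decomposition is:
Bags: B1 = {1, 2, 3, 4, 6}  B2 = {1, 2, 3, 4, 5}  B3 = {0, 2, 3, 4, 5}
Tree: B1–B2, B2–B3
Every bag has size at most 5, so the width is 5 − 1 = 4 and tw(G) ≤ 4. On the other hand G contains the 5-clique {0, 2, 3, 4, 5}. A clique must lie in a single bag of any decomposition, so no decomposition can have width below 4. Therefore the treewidth is 4.

4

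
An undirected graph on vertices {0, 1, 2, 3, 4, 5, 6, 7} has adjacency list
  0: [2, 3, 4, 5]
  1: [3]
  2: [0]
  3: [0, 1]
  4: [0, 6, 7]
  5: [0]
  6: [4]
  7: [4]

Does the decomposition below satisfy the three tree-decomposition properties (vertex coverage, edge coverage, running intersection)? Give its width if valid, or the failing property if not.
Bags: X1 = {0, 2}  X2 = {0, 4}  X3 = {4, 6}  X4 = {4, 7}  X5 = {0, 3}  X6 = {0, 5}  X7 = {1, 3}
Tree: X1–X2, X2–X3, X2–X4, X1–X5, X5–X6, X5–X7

Yes; width 1.

Checking the three conditions: (i) the bags cover all of {0, 1, 2, 3, 4, 5, 6, 7}; (ii) for each edge, some bag contains both endpoints; (iii) the bags containing any fixed vertex form a subtree. All hold, so the decomposition is valid with width 2 − 1 = 1.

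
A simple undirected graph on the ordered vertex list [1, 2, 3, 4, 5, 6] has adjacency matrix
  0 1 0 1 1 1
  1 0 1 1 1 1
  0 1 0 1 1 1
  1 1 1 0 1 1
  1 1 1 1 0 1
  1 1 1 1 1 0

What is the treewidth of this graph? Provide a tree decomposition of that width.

The largest bag has 5 vertices, giving width 4; this decomposition certifies tw(G) ≤ 4. For the lower bound, the 5 vertices {1, 2, 4, 5, 6} are pairwise adjacent, and any tree decomposition puts a clique entirely inside one bag — forcing width ≥ 4. Therefore the treewidth is 4.

Treewidth 4.
One such decomposition:
Bags: B1 = {1, 2, 4, 5, 6}  B2 = {2, 3, 4, 5, 6}
Tree: B1–B2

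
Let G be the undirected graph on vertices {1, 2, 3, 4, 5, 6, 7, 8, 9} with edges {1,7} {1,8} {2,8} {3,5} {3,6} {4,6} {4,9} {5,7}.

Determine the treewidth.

A width-1 tree decomposition is:
Bags: B1 = {2, 8}  B2 = {1, 8}  B3 = {1, 7}  B4 = {5, 7}  B5 = {3, 5}  B6 = {3, 6}  B7 = {4, 6}  B8 = {4, 9}
Tree: B1–B2, B2–B3, B3–B4, B4–B5, B5–B6, B6–B7, B7–B8
Each bag holds 2 vertices, so the decomposition has width 1, which upper-bounds the treewidth. Since G has at least one edge (e.g. 2–8), it is not an edgeless graph, so tw(G) ≥ 1. Combining the bounds, tw(G) = 1.

1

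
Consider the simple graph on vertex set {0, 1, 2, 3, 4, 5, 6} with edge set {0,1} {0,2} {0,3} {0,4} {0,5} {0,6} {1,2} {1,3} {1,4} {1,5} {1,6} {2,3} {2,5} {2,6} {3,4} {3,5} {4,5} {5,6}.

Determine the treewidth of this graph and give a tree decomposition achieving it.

Every bag has size at most 5, so the width is 5 − 1 = 4 and tw(G) ≤ 4. On the other hand G contains the 5-clique {0, 1, 2, 3, 5}. A clique must lie in a single bag of any decomposition, so no decomposition can have width below 4. The upper and lower bounds meet at 4, so that is the treewidth.

Treewidth 4.
One such decomposition:
Bags: B1 = {0, 1, 3, 4, 5}  B2 = {0, 1, 2, 3, 5}  B3 = {0, 1, 2, 5, 6}
Tree: B1–B2, B2–B3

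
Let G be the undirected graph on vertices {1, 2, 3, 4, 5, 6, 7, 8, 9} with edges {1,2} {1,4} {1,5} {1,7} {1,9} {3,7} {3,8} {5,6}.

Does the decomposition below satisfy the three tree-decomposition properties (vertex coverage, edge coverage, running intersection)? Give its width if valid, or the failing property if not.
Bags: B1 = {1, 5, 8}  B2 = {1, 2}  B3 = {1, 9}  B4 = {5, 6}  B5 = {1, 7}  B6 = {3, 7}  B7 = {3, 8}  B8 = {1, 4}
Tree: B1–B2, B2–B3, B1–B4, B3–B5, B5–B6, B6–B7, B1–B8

No — bags containing vertex 8 are not connected in the tree.

A tree decomposition must satisfy three properties: every vertex lies in some bag; for every edge, both endpoints lie together in some bag; and for every vertex, the bags containing it form a connected subtree. Here bags containing vertex 8 are not connected in the tree, so the decomposition is invalid.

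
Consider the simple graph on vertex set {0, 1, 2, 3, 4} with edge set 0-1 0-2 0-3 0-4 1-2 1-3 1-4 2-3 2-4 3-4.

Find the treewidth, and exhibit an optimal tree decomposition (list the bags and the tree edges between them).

A single bag containing all 5 vertices is trivially a valid decomposition of width 4. Conversely, {0, 1, 2, 3, 4} is a clique of size 5, and the vertices of any clique must share a bag in every tree decomposition; so some bag has ≥ 5 vertices and tw(G) ≥ 4. Therefore the treewidth is 4.

Treewidth 4.
One optimal decomposition is:
Bags: B1 = {0, 1, 2, 3, 4}
Tree: (single bag)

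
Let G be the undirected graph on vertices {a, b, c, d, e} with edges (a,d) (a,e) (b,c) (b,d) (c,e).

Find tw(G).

A width-2 tree decomposition is:
Bags: B1 = {a, d, e}  B2 = {c, d, e}  B3 = {b, c, d}
Tree: B1–B2, B2–B3
Every bag has size at most 3, so the width is 3 − 1 = 2 and tw(G) ≤ 2. Since d–a–e–c–b–d is a cycle in G, G is not acyclic. Forests are exactly the graphs of treewidth ≤ 1, so tw(G) ≥ 2. The upper and lower bounds meet at 2, so that is the treewidth.

2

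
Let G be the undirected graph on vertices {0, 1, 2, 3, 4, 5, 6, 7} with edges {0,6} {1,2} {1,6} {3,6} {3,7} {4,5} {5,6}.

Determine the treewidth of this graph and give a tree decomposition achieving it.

Each bag holds 2 vertices, so the decomposition has width 1, which upper-bounds the treewidth. Since G has at least one edge (e.g. 6–1), it is not an edgeless graph, so tw(G) ≥ 1. Combining the bounds, tw(G) = 1.

Treewidth 1.
Bags: B1 = {1, 6}  B2 = {1, 2}  B3 = {5, 6}  B4 = {4, 5}  B5 = {3, 6}  B6 = {0, 6}  B7 = {3, 7}
Tree: B1–B2, B1–B3, B3–B4, B3–B5, B1–B6, B5–B7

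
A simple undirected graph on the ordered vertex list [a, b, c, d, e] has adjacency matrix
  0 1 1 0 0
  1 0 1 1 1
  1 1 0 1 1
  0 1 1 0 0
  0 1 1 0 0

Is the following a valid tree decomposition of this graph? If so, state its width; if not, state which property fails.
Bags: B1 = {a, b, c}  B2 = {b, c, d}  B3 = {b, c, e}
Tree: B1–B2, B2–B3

Yes; width 2.

Vertex coverage: the bags together contain {a, b, c, d, e}, the full vertex set. Edge coverage: each edge of G has both endpoints in at least one bag. Running intersection: for every vertex, the bags containing it form a connected subtree. All three properties hold, so this is a valid tree decomposition of width max|bag| − 1 = 2, and hence tw(G) ≤ 2.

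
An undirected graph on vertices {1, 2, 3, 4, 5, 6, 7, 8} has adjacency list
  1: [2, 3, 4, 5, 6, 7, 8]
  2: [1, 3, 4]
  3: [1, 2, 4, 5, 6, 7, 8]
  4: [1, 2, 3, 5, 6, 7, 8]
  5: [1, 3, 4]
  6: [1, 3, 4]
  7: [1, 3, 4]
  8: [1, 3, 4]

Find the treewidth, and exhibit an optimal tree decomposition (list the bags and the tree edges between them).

Treewidth 3.
Bags: B1 = {1, 3, 4, 5}  B2 = {1, 2, 3, 4}  B3 = {1, 3, 4, 6}  B4 = {1, 3, 4, 8}  B5 = {1, 3, 4, 7}
Tree: B1–B2, B1–B3, B3–B4, B2–B5

Each bag holds 4 vertices, so the decomposition has width 3, which upper-bounds the treewidth. For the lower bound, the 4 vertices {1, 2, 3, 4} are pairwise adjacent, and any tree decomposition puts a clique entirely inside one bag — forcing width ≥ 3. Hence tw(G) = 3 exactly.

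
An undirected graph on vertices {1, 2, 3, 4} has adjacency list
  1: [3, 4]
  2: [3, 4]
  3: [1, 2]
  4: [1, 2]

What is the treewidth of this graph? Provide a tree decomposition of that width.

Treewidth 2.
One optimal decomposition is:
Bags: B1 = {1, 3, 4}  B2 = {2, 3, 4}
Tree: B1–B2

Each bag holds 3 vertices, so the decomposition has width 2, which upper-bounds the treewidth. For the lower bound, G contains the cycle 3–1–4–2–3, so G is not a forest; only forests have treewidth ≤ 1, hence tw(G) ≥ 2. Combining the bounds, tw(G) = 2.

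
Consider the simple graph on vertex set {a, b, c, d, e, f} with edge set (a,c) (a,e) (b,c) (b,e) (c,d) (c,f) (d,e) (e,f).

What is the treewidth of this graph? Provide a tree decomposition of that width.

Treewidth 2.
One such decomposition:
Bags: B1 = {b, c, e}  B2 = {c, d, e}  B3 = {c, e, f}  B4 = {a, c, e}
Tree: B1–B2, B2–B3, B3–B4

The largest bag has 3 vertices, giving width 2; this decomposition certifies tw(G) ≤ 2. For the lower bound, G contains the cycle e–b–c–d–e, so G is not a forest; only forests have treewidth ≤ 1, hence tw(G) ≥ 2. The upper and lower bounds meet at 2, so that is the treewidth.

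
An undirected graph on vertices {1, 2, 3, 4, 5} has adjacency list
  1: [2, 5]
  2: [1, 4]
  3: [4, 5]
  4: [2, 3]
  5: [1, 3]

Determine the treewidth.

2

A width-2 tree decomposition is:
Bags: B1 = {2, 3, 4}  B2 = {2, 3, 5}  B3 = {1, 2, 5}
Tree: B1–B2, B2–B3
Each bag holds 3 vertices, so the decomposition has width 2, which upper-bounds the treewidth. Since 2–4–3–5–1–2 is a cycle in G, G is not acyclic. Forests are exactly the graphs of treewidth ≤ 1, so tw(G) ≥ 2. The upper and lower bounds meet at 2, so that is the treewidth.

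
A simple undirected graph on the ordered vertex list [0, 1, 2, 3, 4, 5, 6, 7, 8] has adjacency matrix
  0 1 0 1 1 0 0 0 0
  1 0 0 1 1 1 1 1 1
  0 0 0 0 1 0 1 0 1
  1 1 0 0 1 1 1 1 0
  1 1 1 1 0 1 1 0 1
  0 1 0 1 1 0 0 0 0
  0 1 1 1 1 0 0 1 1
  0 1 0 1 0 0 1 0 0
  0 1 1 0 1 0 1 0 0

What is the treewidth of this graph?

3

A width-3 tree decomposition is:
Bags: B1 = {1, 4, 6, 8}  B2 = {1, 3, 4, 6}  B3 = {1, 3, 4, 5}  B4 = {0, 1, 3, 4}  B5 = {1, 3, 6, 7}  B6 = {2, 4, 6, 8}
Tree: B1–B2, B2–B3, B3–B4, B2–B5, B1–B6
The largest bag has 4 vertices, giving width 3; this decomposition certifies tw(G) ≤ 3. For the lower bound, the 4 vertices {1, 4, 6, 8} are pairwise adjacent, and any tree decomposition puts a clique entirely inside one bag — forcing width ≥ 3. The upper and lower bounds meet at 3, so that is the treewidth.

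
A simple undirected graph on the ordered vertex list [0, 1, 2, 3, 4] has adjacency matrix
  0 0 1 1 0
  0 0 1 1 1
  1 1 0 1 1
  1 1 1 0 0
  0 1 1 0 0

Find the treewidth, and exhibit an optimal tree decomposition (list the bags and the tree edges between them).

Treewidth 2.
One optimal decomposition is:
Bags: B1 = {0, 2, 3}  B2 = {1, 2, 3}  B3 = {1, 2, 4}
Tree: B1–B2, B2–B3

Every bag has size at most 3, so the width is 3 − 1 = 2 and tw(G) ≤ 2. For the lower bound, the 3 vertices {0, 2, 3} are pairwise adjacent, and any tree decomposition puts a clique entirely inside one bag — forcing width ≥ 2. The upper and lower bounds meet at 2, so that is the treewidth.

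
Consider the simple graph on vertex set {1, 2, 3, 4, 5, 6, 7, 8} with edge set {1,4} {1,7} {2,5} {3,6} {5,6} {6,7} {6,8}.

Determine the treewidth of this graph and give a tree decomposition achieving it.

Treewidth 1.
Bags: B1 = {6, 7}  B2 = {6, 8}  B3 = {1, 7}  B4 = {5, 6}  B5 = {3, 6}  B6 = {1, 4}  B7 = {2, 5}
Tree: B1–B2, B1–B3, B2–B4, B2–B5, B3–B6, B4–B7

Each bag holds 2 vertices, so the decomposition has width 1, which upper-bounds the treewidth. Any graph with an edge has treewidth ≥ 1, and G has the edge 6–7. The upper and lower bounds meet at 1, so that is the treewidth.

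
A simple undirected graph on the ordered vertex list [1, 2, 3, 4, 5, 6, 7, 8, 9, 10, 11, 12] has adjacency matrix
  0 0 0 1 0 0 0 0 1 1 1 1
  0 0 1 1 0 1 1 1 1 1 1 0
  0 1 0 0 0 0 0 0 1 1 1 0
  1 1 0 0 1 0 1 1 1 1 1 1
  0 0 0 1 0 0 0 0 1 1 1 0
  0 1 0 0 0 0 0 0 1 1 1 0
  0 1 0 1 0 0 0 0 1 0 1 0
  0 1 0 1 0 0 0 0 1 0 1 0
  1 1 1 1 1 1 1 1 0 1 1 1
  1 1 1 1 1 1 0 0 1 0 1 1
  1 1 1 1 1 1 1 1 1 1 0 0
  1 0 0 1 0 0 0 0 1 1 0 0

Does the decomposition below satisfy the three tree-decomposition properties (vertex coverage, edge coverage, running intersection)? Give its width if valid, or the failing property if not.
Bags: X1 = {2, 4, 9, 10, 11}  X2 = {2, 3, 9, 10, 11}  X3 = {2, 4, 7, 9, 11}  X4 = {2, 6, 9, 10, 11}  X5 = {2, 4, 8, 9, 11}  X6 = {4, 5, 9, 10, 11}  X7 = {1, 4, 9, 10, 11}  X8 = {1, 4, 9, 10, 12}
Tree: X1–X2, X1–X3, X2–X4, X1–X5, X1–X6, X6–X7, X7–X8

Vertex coverage: the bags together contain {1, 2, 3, 4, 5, 6, 7, 8, 9, 10, 11, 12}, the full vertex set. Edge coverage: each edge of G has both endpoints in at least one bag. Running intersection: for every vertex, the bags containing it form a connected subtree. All three properties hold, so this is a valid tree decomposition of width max|bag| − 1 = 4, and hence tw(G) ≤ 4.

Yes; width 4.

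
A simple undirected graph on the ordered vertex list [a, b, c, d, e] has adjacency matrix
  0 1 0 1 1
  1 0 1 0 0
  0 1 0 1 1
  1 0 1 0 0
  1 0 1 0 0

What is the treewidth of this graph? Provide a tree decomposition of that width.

Every bag has size at most 3, so the width is 3 − 1 = 2 and tw(G) ≤ 2. The edges c–b–a–d–c form a cycle, so G is not a tree and its treewidth is at least 2. The upper and lower bounds meet at 2, so that is the treewidth.

Treewidth 2.
One optimal decomposition is:
Bags: B1 = {a, b, c}  B2 = {a, c, d}  B3 = {a, c, e}
Tree: B1–B2, B2–B3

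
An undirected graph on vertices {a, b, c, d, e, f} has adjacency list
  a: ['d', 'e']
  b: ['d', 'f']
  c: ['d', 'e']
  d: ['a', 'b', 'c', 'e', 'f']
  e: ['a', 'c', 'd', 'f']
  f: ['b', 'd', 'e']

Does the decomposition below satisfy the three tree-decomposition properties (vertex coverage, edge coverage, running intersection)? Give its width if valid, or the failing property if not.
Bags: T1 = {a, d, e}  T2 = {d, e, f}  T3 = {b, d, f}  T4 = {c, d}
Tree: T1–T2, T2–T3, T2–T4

A tree decomposition must satisfy three properties: every vertex lies in some bag; for every edge, both endpoints lie together in some bag; and for every vertex, the bags containing it form a connected subtree. Here edge (e,c) lies in no bag, so the decomposition is invalid.

No — edge (e,c) lies in no bag.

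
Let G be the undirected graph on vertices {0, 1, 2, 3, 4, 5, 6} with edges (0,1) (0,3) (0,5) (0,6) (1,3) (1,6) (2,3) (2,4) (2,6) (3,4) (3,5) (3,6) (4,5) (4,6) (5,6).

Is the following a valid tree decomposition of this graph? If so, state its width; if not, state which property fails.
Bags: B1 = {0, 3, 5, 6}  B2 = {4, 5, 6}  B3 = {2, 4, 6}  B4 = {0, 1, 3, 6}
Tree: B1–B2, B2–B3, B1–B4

A tree decomposition must satisfy three properties: every vertex lies in some bag; for every edge, both endpoints lie together in some bag; and for every vertex, the bags containing it form a connected subtree. Here edge (3,4) lies in no bag, so the decomposition is invalid.

No — edge (3,4) lies in no bag.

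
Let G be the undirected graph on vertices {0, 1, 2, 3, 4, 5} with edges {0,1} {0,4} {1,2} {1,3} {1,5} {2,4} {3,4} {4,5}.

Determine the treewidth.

A width-2 tree decomposition is:
Bags: B1 = {1, 4, 5}  B2 = {1, 2, 4}  B3 = {0, 1, 4}  B4 = {1, 3, 4}
Tree: B1–B2, B2–B3, B3–B4
The largest bag has 3 vertices, giving width 2; this decomposition certifies tw(G) ≤ 2. Since 4–5–1–2–4 is a cycle in G, G is not acyclic. Forests are exactly the graphs of treewidth ≤ 1, so tw(G) ≥ 2. Hence tw(G) = 2 exactly.

2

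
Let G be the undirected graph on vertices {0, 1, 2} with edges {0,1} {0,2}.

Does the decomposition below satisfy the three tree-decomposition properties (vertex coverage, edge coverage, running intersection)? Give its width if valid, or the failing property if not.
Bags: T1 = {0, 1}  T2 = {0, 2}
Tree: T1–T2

Yes; width 1.

Vertex coverage: the bags together contain {0, 1, 2}, the full vertex set. Edge coverage: each edge of G has both endpoints in at least one bag. Running intersection: for every vertex, the bags containing it form a connected subtree. All three properties hold, so this is a valid tree decomposition of width max|bag| − 1 = 1, and hence tw(G) ≤ 1.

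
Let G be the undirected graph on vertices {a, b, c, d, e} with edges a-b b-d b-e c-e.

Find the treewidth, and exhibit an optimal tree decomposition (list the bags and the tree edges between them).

Treewidth 1.
Bags: B1 = {c, e}  B2 = {b, e}  B3 = {a, b}  B4 = {b, d}
Tree: B1–B2, B2–B3, B3–B4

The largest bag has 2 vertices, giving width 1; this decomposition certifies tw(G) ≤ 1. Since G has at least one edge (e.g. c–e), it is not an edgeless graph, so tw(G) ≥ 1. Therefore the treewidth is 1.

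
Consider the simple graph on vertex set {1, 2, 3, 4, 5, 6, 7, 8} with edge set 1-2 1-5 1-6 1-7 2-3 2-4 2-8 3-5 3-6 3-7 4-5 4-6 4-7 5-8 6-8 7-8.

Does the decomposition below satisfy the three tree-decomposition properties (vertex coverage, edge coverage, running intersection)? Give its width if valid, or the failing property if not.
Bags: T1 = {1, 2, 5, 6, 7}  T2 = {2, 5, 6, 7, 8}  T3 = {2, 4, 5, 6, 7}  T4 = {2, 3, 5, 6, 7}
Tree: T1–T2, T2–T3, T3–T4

Every vertex of G appears in some bag (union = {1, 2, 3, 4, 5, 6, 7, 8}); every edge is covered by a bag; and for each vertex v the set of bags containing v is connected in the bag tree. The decomposition is therefore valid. The largest bag has 5 vertices, so the width is 4.

Yes; width 4.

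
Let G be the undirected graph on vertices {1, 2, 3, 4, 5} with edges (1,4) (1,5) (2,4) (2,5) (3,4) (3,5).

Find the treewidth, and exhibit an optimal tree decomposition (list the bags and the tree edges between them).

Treewidth 2.
One optimal decomposition is:
Bags: B1 = {1, 4, 5}  B2 = {3, 4, 5}  B3 = {2, 4, 5}
Tree: B1–B2, B2–B3

Every bag has size at most 3, so the width is 3 − 1 = 2 and tw(G) ≤ 2. For the lower bound, G contains the cycle 4–1–5–3–4, so G is not a forest; only forests have treewidth ≤ 1, hence tw(G) ≥ 2. Combining the bounds, tw(G) = 2.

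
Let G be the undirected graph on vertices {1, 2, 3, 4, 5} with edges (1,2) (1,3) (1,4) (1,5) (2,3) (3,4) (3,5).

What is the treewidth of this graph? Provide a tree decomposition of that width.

Treewidth 2.
One such decomposition:
Bags: B1 = {1, 3, 4}  B2 = {1, 3, 5}  B3 = {1, 2, 3}
Tree: B1–B2, B2–B3

The largest bag has 3 vertices, giving width 2; this decomposition certifies tw(G) ≤ 2. For the lower bound, the 3 vertices {1, 2, 3} are pairwise adjacent, and any tree decomposition puts a clique entirely inside one bag — forcing width ≥ 2. Therefore the treewidth is 2.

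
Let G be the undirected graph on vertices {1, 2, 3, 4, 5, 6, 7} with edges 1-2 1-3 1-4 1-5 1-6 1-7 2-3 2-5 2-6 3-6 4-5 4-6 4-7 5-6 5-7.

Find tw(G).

3

A width-3 tree decomposition is:
Bags: B1 = {1, 2, 3, 6}  B2 = {1, 2, 5, 6}  B3 = {1, 4, 5, 6}  B4 = {1, 4, 5, 7}
Tree: B1–B2, B2–B3, B3–B4
The largest bag has 4 vertices, giving width 3; this decomposition certifies tw(G) ≤ 3. Conversely, {1, 2, 3, 6} is a clique of size 4, and the vertices of any clique must share a bag in every tree decomposition; so some bag has ≥ 4 vertices and tw(G) ≥ 3. Hence tw(G) = 3 exactly.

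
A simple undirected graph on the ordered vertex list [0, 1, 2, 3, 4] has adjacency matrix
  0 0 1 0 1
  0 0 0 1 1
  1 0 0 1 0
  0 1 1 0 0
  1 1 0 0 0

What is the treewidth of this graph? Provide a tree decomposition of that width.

Each bag holds 3 vertices, so the decomposition has width 2, which upper-bounds the treewidth. Since 3–2–0–4–1–3 is a cycle in G, G is not acyclic. Forests are exactly the graphs of treewidth ≤ 1, so tw(G) ≥ 2. Combining the bounds, tw(G) = 2.

Treewidth 2.
Bags: B1 = {0, 2, 3}  B2 = {0, 3, 4}  B3 = {1, 3, 4}
Tree: B1–B2, B2–B3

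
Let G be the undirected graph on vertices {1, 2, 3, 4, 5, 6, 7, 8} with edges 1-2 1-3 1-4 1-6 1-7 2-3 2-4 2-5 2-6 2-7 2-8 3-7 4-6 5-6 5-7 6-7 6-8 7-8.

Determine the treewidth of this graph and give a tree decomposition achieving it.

Every bag has size at most 4, so the width is 4 − 1 = 3 and tw(G) ≤ 3. For the lower bound, the 4 vertices {1, 2, 3, 7} are pairwise adjacent, and any tree decomposition puts a clique entirely inside one bag — forcing width ≥ 3. The upper and lower bounds meet at 3, so that is the treewidth.

Treewidth 3.
One such decomposition:
Bags: B1 = {1, 2, 6, 7}  B2 = {1, 2, 4, 6}  B3 = {2, 6, 7, 8}  B4 = {1, 2, 3, 7}  B5 = {2, 5, 6, 7}
Tree: B1–B2, B1–B3, B1–B4, B1–B5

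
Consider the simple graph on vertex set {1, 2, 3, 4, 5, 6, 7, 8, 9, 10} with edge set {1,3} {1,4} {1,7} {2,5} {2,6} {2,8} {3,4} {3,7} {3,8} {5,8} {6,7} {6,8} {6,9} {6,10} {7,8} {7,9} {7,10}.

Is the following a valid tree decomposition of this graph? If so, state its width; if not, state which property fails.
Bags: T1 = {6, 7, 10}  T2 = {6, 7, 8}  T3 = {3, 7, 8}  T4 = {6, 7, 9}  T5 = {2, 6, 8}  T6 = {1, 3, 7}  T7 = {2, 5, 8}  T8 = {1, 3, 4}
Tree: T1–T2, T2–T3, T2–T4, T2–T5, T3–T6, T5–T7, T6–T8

Yes; width 2.

Every vertex of G appears in some bag (union = {1, 2, 3, 4, 5, 6, 7, 8, 9, 10}); every edge is covered by a bag; and for each vertex v the set of bags containing v is connected in the bag tree. The decomposition is therefore valid. The largest bag has 3 vertices, so the width is 2.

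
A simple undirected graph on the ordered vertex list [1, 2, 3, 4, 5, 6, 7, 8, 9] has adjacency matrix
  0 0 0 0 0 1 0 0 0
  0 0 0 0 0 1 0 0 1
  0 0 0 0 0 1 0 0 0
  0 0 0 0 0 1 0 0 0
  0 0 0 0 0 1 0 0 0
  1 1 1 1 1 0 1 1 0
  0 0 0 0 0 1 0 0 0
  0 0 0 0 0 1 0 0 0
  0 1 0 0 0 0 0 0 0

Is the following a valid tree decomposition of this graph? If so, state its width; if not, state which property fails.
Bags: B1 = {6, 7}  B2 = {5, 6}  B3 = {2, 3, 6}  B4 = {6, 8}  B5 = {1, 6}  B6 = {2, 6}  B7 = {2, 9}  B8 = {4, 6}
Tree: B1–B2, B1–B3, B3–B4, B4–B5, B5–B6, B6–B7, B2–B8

No — bags containing vertex 2 are not connected in the tree.

A tree decomposition must satisfy three properties: every vertex lies in some bag; for every edge, both endpoints lie together in some bag; and for every vertex, the bags containing it form a connected subtree. Here bags containing vertex 2 are not connected in the tree, so the decomposition is invalid.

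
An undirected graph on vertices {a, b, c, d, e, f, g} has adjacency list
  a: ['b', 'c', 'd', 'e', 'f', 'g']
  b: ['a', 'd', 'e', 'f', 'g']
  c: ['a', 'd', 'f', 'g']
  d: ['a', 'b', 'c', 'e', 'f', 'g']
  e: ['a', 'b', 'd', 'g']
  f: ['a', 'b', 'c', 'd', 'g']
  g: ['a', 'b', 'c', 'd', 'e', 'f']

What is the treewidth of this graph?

A width-4 tree decomposition is:
Bags: B1 = {a, b, d, e, g}  B2 = {a, b, d, f, g}  B3 = {a, c, d, f, g}
Tree: B1–B2, B2–B3
Each bag holds 5 vertices, so the decomposition has width 4, which upper-bounds the treewidth. Conversely, {a, b, d, e, g} is a clique of size 5, and the vertices of any clique must share a bag in every tree decomposition; so some bag has ≥ 5 vertices and tw(G) ≥ 4. Therefore the treewidth is 4.

4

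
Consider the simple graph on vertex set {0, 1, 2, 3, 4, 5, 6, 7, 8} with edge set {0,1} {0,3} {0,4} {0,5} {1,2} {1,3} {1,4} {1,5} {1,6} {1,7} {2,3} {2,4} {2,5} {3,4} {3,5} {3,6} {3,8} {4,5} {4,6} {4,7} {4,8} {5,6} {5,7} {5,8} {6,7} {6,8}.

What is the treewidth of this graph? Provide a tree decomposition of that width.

Treewidth 4.
One such decomposition:
Bags: B1 = {1, 3, 4, 5, 6}  B2 = {3, 4, 5, 6, 8}  B3 = {0, 1, 3, 4, 5}  B4 = {1, 4, 5, 6, 7}  B5 = {1, 2, 3, 4, 5}
Tree: B1–B2, B1–B3, B1–B4, B3–B5

Each bag holds 5 vertices, so the decomposition has width 4, which upper-bounds the treewidth. Conversely, {3, 4, 5, 6, 8} is a clique of size 5, and the vertices of any clique must share a bag in every tree decomposition; so some bag has ≥ 5 vertices and tw(G) ≥ 4. Hence tw(G) = 4 exactly.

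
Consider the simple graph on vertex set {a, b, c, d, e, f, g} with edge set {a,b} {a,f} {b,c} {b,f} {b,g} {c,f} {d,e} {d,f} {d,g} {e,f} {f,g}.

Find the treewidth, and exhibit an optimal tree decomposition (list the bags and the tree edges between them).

Every bag has size at most 3, so the width is 3 − 1 = 2 and tw(G) ≤ 2. For the lower bound, the 3 vertices {d, f, g} are pairwise adjacent, and any tree decomposition puts a clique entirely inside one bag — forcing width ≥ 2. The upper and lower bounds meet at 2, so that is the treewidth.

Treewidth 2.
One such decomposition:
Bags: B1 = {b, f, g}  B2 = {a, b, f}  B3 = {b, c, f}  B4 = {d, f, g}  B5 = {d, e, f}
Tree: B1–B2, B1–B3, B1–B4, B4–B5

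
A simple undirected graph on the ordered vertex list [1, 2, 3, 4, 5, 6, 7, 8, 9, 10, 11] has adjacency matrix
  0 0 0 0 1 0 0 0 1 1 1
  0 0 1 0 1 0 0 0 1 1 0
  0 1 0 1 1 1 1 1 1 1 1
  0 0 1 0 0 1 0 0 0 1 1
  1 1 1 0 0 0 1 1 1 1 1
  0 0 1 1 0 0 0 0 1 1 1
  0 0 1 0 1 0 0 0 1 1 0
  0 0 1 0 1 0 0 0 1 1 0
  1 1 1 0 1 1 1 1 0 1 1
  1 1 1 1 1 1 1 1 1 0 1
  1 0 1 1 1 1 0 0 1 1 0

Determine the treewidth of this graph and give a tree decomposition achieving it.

Treewidth 4.
One such decomposition:
Bags: B1 = {3, 5, 8, 9, 10}  B2 = {3, 5, 9, 10, 11}  B3 = {3, 5, 7, 9, 10}  B4 = {1, 5, 9, 10, 11}  B5 = {3, 6, 9, 10, 11}  B6 = {3, 4, 6, 10, 11}  B7 = {2, 3, 5, 9, 10}
Tree: B1–B2, B1–B3, B2–B4, B2–B5, B5–B6, B3–B7

The largest bag has 5 vertices, giving width 4; this decomposition certifies tw(G) ≤ 4. Conversely, {1, 5, 9, 10, 11} is a clique of size 5, and the vertices of any clique must share a bag in every tree decomposition; so some bag has ≥ 5 vertices and tw(G) ≥ 4. Therefore the treewidth is 4.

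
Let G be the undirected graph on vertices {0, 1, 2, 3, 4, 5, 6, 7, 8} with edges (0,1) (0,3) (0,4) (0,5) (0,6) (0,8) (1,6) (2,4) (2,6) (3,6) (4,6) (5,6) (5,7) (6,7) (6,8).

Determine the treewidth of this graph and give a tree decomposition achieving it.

Treewidth 2.
One such decomposition:
Bags: B1 = {0, 6, 8}  B2 = {0, 1, 6}  B3 = {0, 5, 6}  B4 = {0, 4, 6}  B5 = {2, 4, 6}  B6 = {5, 6, 7}  B7 = {0, 3, 6}
Tree: B1–B2, B2–B3, B1–B4, B4–B5, B3–B6, B4–B7

Each bag holds 3 vertices, so the decomposition has width 2, which upper-bounds the treewidth. For the lower bound, the 3 vertices {0, 1, 6} are pairwise adjacent, and any tree decomposition puts a clique entirely inside one bag — forcing width ≥ 2. The upper and lower bounds meet at 2, so that is the treewidth.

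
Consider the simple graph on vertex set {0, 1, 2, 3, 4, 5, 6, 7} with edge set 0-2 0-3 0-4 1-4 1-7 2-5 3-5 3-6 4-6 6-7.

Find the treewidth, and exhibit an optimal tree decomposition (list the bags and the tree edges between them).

Treewidth 2.
One optimal decomposition is:
Bags: B1 = {1, 4, 7}  B2 = {4, 6, 7}  B3 = {0, 4, 6}  B4 = {0, 3, 6}  B5 = {0, 2, 3}  B6 = {2, 3, 5}
Tree: B1–B2, B2–B3, B3–B4, B4–B5, B5–B6

Every bag has size at most 3, so the width is 3 − 1 = 2 and tw(G) ≤ 2. Since 1–7–6–4–1 is a cycle in G, G is not acyclic. Forests are exactly the graphs of treewidth ≤ 1, so tw(G) ≥ 2. The upper and lower bounds meet at 2, so that is the treewidth.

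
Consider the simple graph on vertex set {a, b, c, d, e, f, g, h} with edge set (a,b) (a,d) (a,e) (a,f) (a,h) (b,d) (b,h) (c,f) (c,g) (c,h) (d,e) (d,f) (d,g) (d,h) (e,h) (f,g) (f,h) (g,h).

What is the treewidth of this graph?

3

A width-3 tree decomposition is:
Bags: B1 = {a, d, f, h}  B2 = {d, f, g, h}  B3 = {c, f, g, h}  B4 = {a, d, e, h}  B5 = {a, b, d, h}
Tree: B1–B2, B2–B3, B1–B4, B4–B5
Each bag holds 4 vertices, so the decomposition has width 3, which upper-bounds the treewidth. Conversely, {d, f, g, h} is a clique of size 4, and the vertices of any clique must share a bag in every tree decomposition; so some bag has ≥ 4 vertices and tw(G) ≥ 3. Hence tw(G) = 3 exactly.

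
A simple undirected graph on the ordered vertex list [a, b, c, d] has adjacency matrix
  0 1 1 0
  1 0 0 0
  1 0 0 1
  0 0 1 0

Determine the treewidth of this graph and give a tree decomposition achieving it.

Treewidth 1.
Bags: B1 = {a, c}  B2 = {a, b}  B3 = {c, d}
Tree: B1–B2, B1–B3

The largest bag has 2 vertices, giving width 1; this decomposition certifies tw(G) ≤ 1. Since G has at least one edge (e.g. a–c), it is not an edgeless graph, so tw(G) ≥ 1. Therefore the treewidth is 1.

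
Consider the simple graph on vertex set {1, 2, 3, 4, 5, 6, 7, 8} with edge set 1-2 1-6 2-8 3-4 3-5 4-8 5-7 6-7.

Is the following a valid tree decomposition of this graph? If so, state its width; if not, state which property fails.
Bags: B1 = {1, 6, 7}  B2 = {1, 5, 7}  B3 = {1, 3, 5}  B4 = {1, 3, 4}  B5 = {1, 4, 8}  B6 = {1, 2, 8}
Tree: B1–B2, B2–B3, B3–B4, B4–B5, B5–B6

Vertex coverage: the bags together contain {1, 2, 3, 4, 5, 6, 7, 8}, the full vertex set. Edge coverage: each edge of G has both endpoints in at least one bag. Running intersection: for every vertex, the bags containing it form a connected subtree. All three properties hold, so this is a valid tree decomposition of width max|bag| − 1 = 2, and hence tw(G) ≤ 2.

Yes; width 2.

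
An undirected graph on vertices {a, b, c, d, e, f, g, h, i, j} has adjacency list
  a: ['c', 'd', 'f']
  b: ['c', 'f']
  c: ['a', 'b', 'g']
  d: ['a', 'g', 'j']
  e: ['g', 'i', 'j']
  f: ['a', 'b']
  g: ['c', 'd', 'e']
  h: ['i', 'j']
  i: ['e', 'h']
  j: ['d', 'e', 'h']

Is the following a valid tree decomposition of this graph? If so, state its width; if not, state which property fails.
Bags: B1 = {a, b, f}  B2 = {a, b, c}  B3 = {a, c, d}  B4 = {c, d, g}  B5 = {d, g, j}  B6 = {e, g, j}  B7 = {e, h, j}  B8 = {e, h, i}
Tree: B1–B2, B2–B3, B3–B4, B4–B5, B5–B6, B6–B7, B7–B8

Yes; width 2.

Checking the three conditions: (i) the bags cover all of {a, b, c, d, e, f, g, h, i, j}; (ii) for each edge, some bag contains both endpoints; (iii) the bags containing any fixed vertex form a subtree. All hold, so the decomposition is valid with width 3 − 1 = 2.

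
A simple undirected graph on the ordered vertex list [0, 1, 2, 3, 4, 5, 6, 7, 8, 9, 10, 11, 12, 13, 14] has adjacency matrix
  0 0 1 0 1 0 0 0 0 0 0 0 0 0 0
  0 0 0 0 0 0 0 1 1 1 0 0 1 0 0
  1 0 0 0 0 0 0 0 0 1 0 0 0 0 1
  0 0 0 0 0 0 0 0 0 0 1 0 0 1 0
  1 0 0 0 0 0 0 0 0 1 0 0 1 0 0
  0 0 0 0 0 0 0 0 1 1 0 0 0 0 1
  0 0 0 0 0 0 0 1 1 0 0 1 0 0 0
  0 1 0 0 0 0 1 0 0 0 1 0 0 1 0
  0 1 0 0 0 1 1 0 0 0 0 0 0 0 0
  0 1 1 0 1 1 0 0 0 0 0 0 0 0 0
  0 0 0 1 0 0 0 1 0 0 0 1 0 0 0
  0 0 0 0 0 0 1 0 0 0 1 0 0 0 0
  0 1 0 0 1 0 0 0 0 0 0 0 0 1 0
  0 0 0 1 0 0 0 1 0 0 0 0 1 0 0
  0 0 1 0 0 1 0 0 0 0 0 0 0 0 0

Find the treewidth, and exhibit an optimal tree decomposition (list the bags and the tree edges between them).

Treewidth 3.
One optimal decomposition is:
Bags: B1 = {0, 2, 4, 14}  B2 = {2, 4, 9, 14}  B3 = {4, 5, 9, 14}  B4 = {4, 5, 9, 12}  B5 = {1, 5, 9, 12}  B6 = {1, 5, 8, 12}  B7 = {1, 8, 12, 13}  B8 = {1, 7, 8, 13}  B9 = {6, 7, 8, 13}  B10 = {3, 6, 7, 13}  B11 = {3, 6, 7, 10}  B12 = {3, 6, 10, 11}
Tree: B1–B2, B2–B3, B3–B4, B4–B5, B5–B6, B6–B7, B7–B8, B8–B9, B9–B10, B10–B11, B11–B12

The largest bag has 4 vertices, giving width 3; this decomposition certifies tw(G) ≤ 3. For the lower bound: the 4 vertex sets {0,2,14}, {4}, {9}, {1,5,8,12} are disjoint, each induces a connected subgraph, and every pair is joined by at least one edge of G. Contracting each set to a single vertex therefore yields K_{4} as a minor, and since treewidth is minor-monotone, tw(G) ≥ tw(K_{4}) = 3. Combining the bounds, tw(G) = 3.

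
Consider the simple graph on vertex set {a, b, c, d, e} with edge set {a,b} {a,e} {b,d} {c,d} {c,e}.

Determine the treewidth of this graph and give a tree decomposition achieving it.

The largest bag has 3 vertices, giving width 2; this decomposition certifies tw(G) ≤ 2. Since c–d–b–a–e–c is a cycle in G, G is not acyclic. Forests are exactly the graphs of treewidth ≤ 1, so tw(G) ≥ 2. Hence tw(G) = 2 exactly.

Treewidth 2.
One such decomposition:
Bags: B1 = {b, c, d}  B2 = {a, b, c}  B3 = {a, c, e}
Tree: B1–B2, B2–B3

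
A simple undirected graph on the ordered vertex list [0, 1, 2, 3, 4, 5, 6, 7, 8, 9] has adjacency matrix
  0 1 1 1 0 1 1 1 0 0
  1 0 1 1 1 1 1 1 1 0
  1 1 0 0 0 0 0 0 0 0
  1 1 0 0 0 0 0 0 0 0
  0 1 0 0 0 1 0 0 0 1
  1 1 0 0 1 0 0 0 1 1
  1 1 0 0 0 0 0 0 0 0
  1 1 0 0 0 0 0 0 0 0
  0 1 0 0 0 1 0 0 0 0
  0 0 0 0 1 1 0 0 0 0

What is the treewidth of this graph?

A width-2 tree decomposition is:
Bags: B1 = {0, 1, 3}  B2 = {0, 1, 5}  B3 = {0, 1, 7}  B4 = {0, 1, 6}  B5 = {0, 1, 2}  B6 = {1, 5, 8}  B7 = {1, 4, 5}  B8 = {4, 5, 9}
Tree: B1–B2, B2–B3, B3–B4, B4–B5, B2–B6, B2–B7, B7–B8
Each bag holds 3 vertices, so the decomposition has width 2, which upper-bounds the treewidth. On the other hand G contains the 3-clique {0, 1, 2}. A clique must lie in a single bag of any decomposition, so no decomposition can have width below 2. Combining the bounds, tw(G) = 2.

2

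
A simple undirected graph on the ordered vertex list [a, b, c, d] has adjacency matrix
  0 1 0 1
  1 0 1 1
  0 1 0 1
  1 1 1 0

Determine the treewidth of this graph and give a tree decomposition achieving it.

Treewidth 2.
One such decomposition:
Bags: B1 = {a, b, d}  B2 = {b, c, d}
Tree: B1–B2

Every bag has size at most 3, so the width is 3 − 1 = 2 and tw(G) ≤ 2. On the other hand G contains the 3-clique {b, c, d}. A clique must lie in a single bag of any decomposition, so no decomposition can have width below 2. Combining the bounds, tw(G) = 2.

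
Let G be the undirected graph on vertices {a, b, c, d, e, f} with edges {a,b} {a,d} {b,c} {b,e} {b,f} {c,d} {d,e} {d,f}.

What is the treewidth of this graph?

2

A width-2 tree decomposition is:
Bags: B1 = {b, c, d}  B2 = {b, d, e}  B3 = {b, d, f}  B4 = {a, b, d}
Tree: B1–B2, B2–B3, B3–B4
Every bag has size at most 3, so the width is 3 − 1 = 2 and tw(G) ≤ 2. For the lower bound, G contains the cycle d–c–b–e–d, so G is not a forest; only forests have treewidth ≤ 1, hence tw(G) ≥ 2. Hence tw(G) = 2 exactly.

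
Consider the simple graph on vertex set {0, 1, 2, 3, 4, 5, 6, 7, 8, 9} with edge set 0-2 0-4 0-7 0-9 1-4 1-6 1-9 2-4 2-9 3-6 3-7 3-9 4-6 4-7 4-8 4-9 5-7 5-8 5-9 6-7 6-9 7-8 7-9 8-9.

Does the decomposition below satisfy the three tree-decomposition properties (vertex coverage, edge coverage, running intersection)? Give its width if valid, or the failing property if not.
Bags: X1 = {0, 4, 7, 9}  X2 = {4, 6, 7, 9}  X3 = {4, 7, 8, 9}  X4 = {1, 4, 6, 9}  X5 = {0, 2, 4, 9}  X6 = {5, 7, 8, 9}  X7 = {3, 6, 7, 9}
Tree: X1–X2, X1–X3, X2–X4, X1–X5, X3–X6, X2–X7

Vertex coverage: the bags together contain {0, 1, 2, 3, 4, 5, 6, 7, 8, 9}, the full vertex set. Edge coverage: each edge of G has both endpoints in at least one bag. Running intersection: for every vertex, the bags containing it form a connected subtree. All three properties hold, so this is a valid tree decomposition of width max|bag| − 1 = 3, and hence tw(G) ≤ 3.

Yes; width 3.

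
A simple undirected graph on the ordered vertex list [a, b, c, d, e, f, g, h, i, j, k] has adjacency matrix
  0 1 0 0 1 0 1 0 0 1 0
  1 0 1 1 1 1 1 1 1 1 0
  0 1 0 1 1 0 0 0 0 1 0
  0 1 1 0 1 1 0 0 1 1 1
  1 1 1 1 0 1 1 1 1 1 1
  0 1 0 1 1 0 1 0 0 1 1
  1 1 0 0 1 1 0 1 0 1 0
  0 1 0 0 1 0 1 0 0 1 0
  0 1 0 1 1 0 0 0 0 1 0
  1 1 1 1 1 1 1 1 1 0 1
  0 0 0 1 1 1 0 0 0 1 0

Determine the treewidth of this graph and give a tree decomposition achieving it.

Each bag holds 5 vertices, so the decomposition has width 4, which upper-bounds the treewidth. On the other hand G contains the 5-clique {d, e, f, j, k}. A clique must lie in a single bag of any decomposition, so no decomposition can have width below 4. Combining the bounds, tw(G) = 4.

Treewidth 4.
Bags: B1 = {b, e, f, g, j}  B2 = {b, d, e, f, j}  B3 = {b, c, d, e, j}  B4 = {d, e, f, j, k}  B5 = {b, d, e, i, j}  B6 = {b, e, g, h, j}  B7 = {a, b, e, g, j}
Tree: B1–B2, B2–B3, B2–B4, B2–B5, B1–B6, B6–B7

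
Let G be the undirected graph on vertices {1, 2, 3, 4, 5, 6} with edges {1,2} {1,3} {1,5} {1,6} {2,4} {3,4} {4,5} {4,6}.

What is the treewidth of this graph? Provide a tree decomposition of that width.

Every bag has size at most 3, so the width is 3 − 1 = 2 and tw(G) ≤ 2. For the lower bound, G contains the cycle 4–6–1–5–4, so G is not a forest; only forests have treewidth ≤ 1, hence tw(G) ≥ 2. Combining the bounds, tw(G) = 2.

Treewidth 2.
One optimal decomposition is:
Bags: B1 = {1, 4, 6}  B2 = {1, 4, 5}  B3 = {1, 3, 4}  B4 = {1, 2, 4}
Tree: B1–B2, B2–B3, B3–B4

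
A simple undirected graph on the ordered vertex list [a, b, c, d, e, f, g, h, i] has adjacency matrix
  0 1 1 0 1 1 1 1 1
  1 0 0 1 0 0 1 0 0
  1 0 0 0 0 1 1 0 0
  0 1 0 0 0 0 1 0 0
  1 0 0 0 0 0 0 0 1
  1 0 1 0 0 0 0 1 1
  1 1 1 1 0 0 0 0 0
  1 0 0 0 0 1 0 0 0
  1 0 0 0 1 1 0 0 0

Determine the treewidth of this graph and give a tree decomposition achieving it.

Each bag holds 3 vertices, so the decomposition has width 2, which upper-bounds the treewidth. On the other hand G contains the 3-clique {b, d, g}. A clique must lie in a single bag of any decomposition, so no decomposition can have width below 2. The upper and lower bounds meet at 2, so that is the treewidth.

Treewidth 2.
Bags: B1 = {a, f, i}  B2 = {a, c, f}  B3 = {a, c, g}  B4 = {a, b, g}  B5 = {b, d, g}  B6 = {a, e, i}  B7 = {a, f, h}
Tree: B1–B2, B2–B3, B3–B4, B4–B5, B1–B6, B2–B7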